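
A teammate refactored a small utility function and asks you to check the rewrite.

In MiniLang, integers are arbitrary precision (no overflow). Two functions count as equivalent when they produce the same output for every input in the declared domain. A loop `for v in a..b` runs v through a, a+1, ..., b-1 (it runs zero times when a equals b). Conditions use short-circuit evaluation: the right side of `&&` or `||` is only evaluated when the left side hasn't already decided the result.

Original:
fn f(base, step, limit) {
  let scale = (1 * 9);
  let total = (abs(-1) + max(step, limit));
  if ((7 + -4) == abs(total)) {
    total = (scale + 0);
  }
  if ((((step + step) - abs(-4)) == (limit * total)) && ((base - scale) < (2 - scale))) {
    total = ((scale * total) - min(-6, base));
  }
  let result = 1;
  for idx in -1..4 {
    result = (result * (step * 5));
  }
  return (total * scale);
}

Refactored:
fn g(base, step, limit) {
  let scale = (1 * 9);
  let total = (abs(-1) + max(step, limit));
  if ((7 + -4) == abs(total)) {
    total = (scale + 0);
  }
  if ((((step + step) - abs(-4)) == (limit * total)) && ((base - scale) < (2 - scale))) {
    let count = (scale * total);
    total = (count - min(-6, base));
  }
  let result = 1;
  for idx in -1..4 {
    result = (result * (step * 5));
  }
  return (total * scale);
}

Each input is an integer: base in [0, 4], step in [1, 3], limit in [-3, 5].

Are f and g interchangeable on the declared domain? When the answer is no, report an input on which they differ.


Comparing the listings, the differences include: local variable names differ, plus statement counts differ.
Spot check at base=0, step=1, limit=4 — f: scale = 9; total = 5; ((7 + -4) == abs(total)) -> false; ((((step + step) - abs(-4)) == (limit * total)) && ((base - scale) < (2 - scale))) -> false; result = 1; [idx=-1]; result = 5; [idx=0]; result = 25; [idx=1]; result = 125; [idx=2]; result = 625; [idx=3]; result = 3125; return 45. g: scale = 9; total = 5; ((7 + -4) == abs(total)) -> false; ((((step + step) - abs(-4)) == (limit * total)) && ((base - scale) < (2 - scale))) -> false; result = 1; [idx=-1]; result = 5; [idx=0]; result = 25; [idx=1]; result = 125; [idx=2]; result = 625; [idx=3]; result = 3125; return 45. Both give 45.
Sweeping the whole domain (135 inputs) finds no disagreement.
verdict: equivalent


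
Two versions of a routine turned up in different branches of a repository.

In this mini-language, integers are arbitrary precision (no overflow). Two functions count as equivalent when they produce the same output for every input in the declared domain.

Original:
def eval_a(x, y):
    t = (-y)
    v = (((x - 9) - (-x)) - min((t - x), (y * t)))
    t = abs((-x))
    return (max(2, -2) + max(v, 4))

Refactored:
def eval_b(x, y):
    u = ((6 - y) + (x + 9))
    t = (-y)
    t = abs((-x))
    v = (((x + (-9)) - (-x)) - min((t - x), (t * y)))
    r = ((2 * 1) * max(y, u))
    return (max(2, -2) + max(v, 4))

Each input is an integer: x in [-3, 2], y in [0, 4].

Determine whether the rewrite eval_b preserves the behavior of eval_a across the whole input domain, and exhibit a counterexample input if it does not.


At x=-1, y=4: eval_a gives 7, eval_b gives 6.
verdict: not equivalent; witness: x=-1, y=4


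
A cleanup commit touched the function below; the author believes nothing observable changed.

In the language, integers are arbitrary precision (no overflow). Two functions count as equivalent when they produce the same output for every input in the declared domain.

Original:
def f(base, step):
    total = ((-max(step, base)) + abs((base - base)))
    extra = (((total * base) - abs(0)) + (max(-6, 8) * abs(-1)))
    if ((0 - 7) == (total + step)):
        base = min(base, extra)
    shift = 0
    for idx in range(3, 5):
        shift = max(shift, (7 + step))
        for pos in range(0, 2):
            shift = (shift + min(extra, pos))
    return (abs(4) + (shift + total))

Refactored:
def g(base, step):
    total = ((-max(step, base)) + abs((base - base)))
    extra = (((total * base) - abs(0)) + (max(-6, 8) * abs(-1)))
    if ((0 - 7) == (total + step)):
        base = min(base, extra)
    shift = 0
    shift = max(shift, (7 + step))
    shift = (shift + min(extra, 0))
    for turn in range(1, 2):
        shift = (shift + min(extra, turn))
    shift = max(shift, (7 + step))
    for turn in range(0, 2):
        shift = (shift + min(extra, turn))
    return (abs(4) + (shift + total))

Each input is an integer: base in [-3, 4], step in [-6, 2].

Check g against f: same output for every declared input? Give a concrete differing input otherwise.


Equivalent — the differences include constant usage differs; also loop structure differs; also local variable names differ; also statement counts differ; also min/max/abs usage differs; also arithmetic usage differs, yet no declared input distinguishes the two.
One worked example (base=-1, step=1) — f: total becomes -1; next extra becomes 9; next ((0 - 7) == (total + step)) evaluates to false; next shift becomes 0; next at idx=3:; next shift becomes 8; next at pos=0:; next shift becomes 8; next at pos=1:; next shift becomes 9; next at idx=4:; next shift becomes 9; next at pos=0:; next shift becomes 9; next at pos=1:; next shift becomes 10; next final value 13; g: total becomes -1; next extra becomes 9; next ((0 - 7) == (total + step)) evaluates to false; next shift becomes 0; next shift becomes 8; next shift becomes 8; next at turn=1:; next shift becomes 9; next shift becomes 9; next at turn=0:; next shift becomes 9; next at turn=1:; next shift becomes 10; next final value 13; agreement on 13.
Across all 72 domain points the two functions coincide.
verdict: equivalent


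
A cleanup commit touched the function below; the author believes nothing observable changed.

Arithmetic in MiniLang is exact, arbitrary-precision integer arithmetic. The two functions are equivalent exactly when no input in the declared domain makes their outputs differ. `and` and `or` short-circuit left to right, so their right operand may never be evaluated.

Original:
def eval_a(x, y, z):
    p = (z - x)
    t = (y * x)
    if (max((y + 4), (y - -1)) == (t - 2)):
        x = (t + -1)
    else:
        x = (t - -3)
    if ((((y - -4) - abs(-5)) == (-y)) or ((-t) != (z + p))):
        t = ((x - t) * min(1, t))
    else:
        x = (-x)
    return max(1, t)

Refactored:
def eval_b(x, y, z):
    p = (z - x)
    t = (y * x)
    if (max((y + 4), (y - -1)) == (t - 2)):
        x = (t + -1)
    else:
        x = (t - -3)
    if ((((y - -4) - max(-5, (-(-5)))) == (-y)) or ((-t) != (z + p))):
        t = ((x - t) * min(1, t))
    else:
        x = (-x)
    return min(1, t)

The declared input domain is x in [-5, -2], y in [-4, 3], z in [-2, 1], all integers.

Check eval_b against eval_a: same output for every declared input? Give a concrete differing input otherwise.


At x=-5, y=-4, z=-2: eval_a gives 3, eval_b gives 1.
verdict: not equivalent; witness: x=-5, y=-4, z=-2


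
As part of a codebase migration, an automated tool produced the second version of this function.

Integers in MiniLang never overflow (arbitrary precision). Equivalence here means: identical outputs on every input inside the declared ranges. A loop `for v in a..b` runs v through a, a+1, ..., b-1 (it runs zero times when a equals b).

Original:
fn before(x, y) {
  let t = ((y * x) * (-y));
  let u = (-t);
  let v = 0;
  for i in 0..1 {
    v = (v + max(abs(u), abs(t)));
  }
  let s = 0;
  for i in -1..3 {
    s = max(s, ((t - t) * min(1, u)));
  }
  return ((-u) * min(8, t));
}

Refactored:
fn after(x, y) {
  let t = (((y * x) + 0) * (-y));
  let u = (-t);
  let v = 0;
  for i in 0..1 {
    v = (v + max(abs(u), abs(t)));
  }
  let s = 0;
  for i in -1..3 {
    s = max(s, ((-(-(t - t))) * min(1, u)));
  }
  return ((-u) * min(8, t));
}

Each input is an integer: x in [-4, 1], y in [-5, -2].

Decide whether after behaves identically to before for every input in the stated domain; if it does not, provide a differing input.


Behavior is preserved: although constant usage differs; and arithmetic usage differs, the outputs never diverge.
Tracing x=-3, y=-5: before: t = 75; u = -75; v = 0; [i=0]; v = 75; s = 0; [i=-1]; s = 0; [i=0]; s = 0; [i=1]; s = 0; [i=2]; s = 0; return 600 | after: t = 75; u = -75; v = 0; [i=0]; v = 75; s = 0; [i=-1]; s = 0; [i=0]; s = 0; [i=1]; s = 0; [i=2]; s = 0; return 600 — matching result 600.
Across all 24 domain points the two functions coincide.
verdict: equivalent


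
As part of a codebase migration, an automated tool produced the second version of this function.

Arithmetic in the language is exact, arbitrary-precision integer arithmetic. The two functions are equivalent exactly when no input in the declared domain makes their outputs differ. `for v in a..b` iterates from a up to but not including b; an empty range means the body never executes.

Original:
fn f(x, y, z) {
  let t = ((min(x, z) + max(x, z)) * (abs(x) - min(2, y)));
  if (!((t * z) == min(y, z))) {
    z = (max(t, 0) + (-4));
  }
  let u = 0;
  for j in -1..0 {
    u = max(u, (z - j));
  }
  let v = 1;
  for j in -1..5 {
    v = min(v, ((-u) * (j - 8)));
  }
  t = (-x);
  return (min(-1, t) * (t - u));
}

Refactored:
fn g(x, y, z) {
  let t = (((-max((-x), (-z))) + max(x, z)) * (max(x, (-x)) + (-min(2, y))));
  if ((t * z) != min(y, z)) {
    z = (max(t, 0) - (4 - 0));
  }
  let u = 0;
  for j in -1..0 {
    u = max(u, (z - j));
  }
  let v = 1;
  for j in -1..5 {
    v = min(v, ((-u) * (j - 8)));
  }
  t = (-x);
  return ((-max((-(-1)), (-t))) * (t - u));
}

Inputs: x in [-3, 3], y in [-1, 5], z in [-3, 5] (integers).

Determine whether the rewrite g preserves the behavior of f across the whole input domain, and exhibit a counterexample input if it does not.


Differences: min/max/abs usage differs, and boolean connective usage differs, and arithmetic usage differs, and comparison usage differs, and constant usage differs — yet all 441 inputs agree.
verdict: equivalent


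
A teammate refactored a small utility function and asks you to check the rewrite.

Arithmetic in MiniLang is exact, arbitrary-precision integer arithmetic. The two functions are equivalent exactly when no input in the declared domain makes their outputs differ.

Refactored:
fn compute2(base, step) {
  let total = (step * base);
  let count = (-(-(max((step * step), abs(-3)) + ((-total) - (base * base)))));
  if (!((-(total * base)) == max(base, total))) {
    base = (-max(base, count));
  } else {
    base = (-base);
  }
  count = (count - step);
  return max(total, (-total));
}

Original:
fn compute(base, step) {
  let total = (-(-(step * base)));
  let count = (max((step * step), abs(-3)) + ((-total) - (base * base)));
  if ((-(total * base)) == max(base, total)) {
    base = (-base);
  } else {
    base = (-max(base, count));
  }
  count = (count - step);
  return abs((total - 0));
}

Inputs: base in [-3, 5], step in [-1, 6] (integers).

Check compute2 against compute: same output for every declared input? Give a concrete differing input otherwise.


This is a faithful refactor — boolean connective usage differs; min/max/abs usage differs; arithmetic usage differs; constant usage differs, but the computed results match everywhere.
As a probe, take base=1, step=0: compute runs total=0, then count=2, then ((-(total * base)) == max(base, total)) is false, then base=-2, then count=2, then returns 0; compute2 runs total=0, then count=2, then (!((-(total * base)) == max(base, total))) is true, then base=-2, then count=2, then returns 0; both end at 0.
Every one of the 72 inputs gives matching results.
verdict: equivalent


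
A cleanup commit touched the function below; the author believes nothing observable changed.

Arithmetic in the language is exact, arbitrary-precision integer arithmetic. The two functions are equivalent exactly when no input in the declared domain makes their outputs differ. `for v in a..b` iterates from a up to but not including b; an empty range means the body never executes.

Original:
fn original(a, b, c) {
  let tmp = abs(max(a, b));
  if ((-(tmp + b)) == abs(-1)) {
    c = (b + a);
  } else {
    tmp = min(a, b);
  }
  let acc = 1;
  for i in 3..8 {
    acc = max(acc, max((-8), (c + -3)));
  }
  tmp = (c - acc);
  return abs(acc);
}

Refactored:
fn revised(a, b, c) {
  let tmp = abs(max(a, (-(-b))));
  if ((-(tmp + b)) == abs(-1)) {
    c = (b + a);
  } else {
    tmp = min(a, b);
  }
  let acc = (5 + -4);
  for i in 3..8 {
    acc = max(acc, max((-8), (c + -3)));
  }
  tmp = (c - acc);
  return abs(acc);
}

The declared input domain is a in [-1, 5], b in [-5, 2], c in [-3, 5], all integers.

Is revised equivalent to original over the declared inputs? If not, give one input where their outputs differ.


Equivalent — the differences include arithmetic usage differs; also constant usage differs, yet no declared input distinguishes the two.
Tracing a=5, b=-2, c=-2: original: tmp=5, then ((-(tmp + b)) == abs(-1)) is false, then tmp=-2, then acc=1, then (i=3), then acc=1, then (i=4), then acc=1, then (i=5), then acc=1, then (i=6), then acc=1, then (i=7), then acc=1, then tmp=-3, then returns 1 | revised: tmp=5, then ((-(tmp + b)) == abs(-1)) is false, then tmp=-2, then acc=1, then (i=3), then acc=1, then (i=4), then acc=1, then (i=5), then acc=1, then (i=6), then acc=1, then (i=7), then acc=1, then tmp=-3, then returns 1 — matching result 1.
Checked all 504 inputs in the declared domain: the outputs agree on every one.
verdict: equivalent


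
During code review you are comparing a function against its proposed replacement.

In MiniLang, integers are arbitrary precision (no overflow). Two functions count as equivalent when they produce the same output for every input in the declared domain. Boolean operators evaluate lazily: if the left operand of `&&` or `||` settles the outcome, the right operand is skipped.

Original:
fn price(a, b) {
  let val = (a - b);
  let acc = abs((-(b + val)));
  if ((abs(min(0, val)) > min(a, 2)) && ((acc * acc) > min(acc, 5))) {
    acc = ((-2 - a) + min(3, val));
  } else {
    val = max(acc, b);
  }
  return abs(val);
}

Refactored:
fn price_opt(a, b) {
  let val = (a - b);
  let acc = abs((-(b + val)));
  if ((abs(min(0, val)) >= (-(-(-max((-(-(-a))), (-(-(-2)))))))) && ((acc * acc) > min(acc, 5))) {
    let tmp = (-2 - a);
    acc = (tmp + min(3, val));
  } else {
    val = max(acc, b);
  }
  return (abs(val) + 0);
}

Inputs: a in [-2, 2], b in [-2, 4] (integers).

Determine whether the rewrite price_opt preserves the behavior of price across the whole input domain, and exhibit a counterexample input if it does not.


Consider the input a=2, b=4.
price: val = -2; acc = 2; ((abs(min(0, val)) > min(a, 2)) && ((acc * acc) > min(acc, 5))) -> false; val = 4; return 4
price_opt: val = -2; acc = 2; ((abs(min(0, val)) >= (-(-(-max((-(-(-a))), (-(-(-2)))))))) && ((acc * acc) > min(acc, 5))) -> true; tmp = -4; acc = -6; return 2
4 vs 2 — the two versions disagree here.
verdict: not equivalent; witness: a=2, b=4


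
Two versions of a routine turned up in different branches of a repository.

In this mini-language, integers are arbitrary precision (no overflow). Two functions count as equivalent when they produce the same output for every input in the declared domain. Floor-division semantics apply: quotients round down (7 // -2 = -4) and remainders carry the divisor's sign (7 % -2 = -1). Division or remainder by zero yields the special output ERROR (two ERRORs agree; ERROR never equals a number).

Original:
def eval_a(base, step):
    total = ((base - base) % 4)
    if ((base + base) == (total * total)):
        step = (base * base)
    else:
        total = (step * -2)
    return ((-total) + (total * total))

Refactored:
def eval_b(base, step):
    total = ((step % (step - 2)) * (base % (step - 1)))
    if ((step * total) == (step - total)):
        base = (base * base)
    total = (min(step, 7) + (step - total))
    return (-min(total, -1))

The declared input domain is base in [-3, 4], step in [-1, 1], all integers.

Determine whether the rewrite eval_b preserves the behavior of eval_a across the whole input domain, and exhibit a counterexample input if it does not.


The rewrite breaks on base=-3, step=-1, where the results are 2 and 3.
eval_a: total=0, then ((base + base) == (total * total)) is false, then total=2, then returns 2
eval_b: total=1, then ((step * total) == (step - total)) is false, then total=-3, then returns 3
verdict: not equivalent; witness: base=-3, step=-1


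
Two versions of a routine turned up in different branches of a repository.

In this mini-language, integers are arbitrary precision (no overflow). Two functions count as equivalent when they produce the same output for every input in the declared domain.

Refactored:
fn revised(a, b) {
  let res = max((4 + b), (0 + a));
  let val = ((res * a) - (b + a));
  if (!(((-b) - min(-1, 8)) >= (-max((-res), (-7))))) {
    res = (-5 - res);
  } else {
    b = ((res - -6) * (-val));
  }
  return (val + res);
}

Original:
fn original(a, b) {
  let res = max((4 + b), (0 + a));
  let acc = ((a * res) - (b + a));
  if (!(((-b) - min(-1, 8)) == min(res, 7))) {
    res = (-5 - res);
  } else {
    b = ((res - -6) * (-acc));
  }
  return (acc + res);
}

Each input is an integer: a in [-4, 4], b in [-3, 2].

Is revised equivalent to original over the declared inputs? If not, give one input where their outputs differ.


At a=-4, b=-3: original gives -3, revised gives 4.
verdict: not equivalent; witness: a=-4, b=-3


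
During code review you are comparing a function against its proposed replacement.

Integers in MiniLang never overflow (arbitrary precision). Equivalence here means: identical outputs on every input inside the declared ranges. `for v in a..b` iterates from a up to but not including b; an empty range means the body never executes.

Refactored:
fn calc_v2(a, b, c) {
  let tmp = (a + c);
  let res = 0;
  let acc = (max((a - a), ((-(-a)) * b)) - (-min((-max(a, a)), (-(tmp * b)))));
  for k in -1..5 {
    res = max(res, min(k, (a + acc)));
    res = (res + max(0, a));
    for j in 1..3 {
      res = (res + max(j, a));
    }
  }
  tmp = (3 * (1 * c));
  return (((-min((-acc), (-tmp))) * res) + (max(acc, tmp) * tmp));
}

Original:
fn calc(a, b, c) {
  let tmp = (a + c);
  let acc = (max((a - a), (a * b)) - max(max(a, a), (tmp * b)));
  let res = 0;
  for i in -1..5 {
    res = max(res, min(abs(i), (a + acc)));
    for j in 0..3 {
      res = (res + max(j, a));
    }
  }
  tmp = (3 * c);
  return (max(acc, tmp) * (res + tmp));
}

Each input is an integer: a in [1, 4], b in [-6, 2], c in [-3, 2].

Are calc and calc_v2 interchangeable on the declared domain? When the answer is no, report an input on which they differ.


Consider the input a=1, b=2, c=-3.
calc: tmp=-2, then acc=1, then res=0, then (i=-1), then res=1, then (j=0), then res=2, then (j=1), then res=3, then (j=2), then res=5, then (i=0), then res=5, then (j=0), then res=6, then (j=1), then res=7, then (j=2), then res=9, then (i=1), then res=9, then (j=0), then res=10, then (j=1), then res=11, then (j=2), then res=13, then (i=2), then res=13, then (j=0), then res=14, then (j=1), then res=15, then (j=2), then res=17, then (i=3), then res=17, then (j=0), then res=18, then (j=1), then res=19, then (j=2), then res=21, then (i=4), then res=21, then (j=0), then res=22, then (j=1), then res=23, then (j=2), then res=25, then tmp=-9, then returns 16
calc_v2: tmp=-2, then res=0, then acc=1, then (k=-1), then res=0, then res=1, then (j=1), then res=2, then (j=2), then res=4, then (k=0), then res=4, then res=5, then (j=1), then res=6, then (j=2), then res=8, then (k=1), then res=8, then res=9, then (j=1), then res=10, then (j=2), then res=12, then (k=2), then res=12, then res=13, then (j=1), then res=14, then (j=2), then res=16, then (k=3), then res=16, then res=17, then (j=1), then res=18, then (j=2), then res=20, then (k=4), then res=20, then res=21, then (j=1), then res=22, then (j=2), then res=24, then tmp=-9, then returns 15
16 vs 15 — the two versions disagree here.
verdict: not equivalent; witness: a=1, b=2, c=-3


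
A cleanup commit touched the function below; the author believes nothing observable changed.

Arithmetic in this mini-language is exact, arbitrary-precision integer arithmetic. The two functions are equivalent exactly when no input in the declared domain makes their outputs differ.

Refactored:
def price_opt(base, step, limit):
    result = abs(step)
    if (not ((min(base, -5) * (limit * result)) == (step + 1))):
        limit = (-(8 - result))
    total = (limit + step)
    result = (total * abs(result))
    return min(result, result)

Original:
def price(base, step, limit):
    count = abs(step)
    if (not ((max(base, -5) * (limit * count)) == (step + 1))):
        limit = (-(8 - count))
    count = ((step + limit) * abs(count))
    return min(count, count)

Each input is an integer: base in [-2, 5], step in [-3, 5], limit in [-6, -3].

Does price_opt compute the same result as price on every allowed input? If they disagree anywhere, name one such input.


Evaluate both at base=0, step=-1, limit=-6.
price: count := 1 | (not ((max(base, -5) * (limit * count)) == (step + 1))): false | count := -7 | result -7
price_opt: result := 1 | (not ((min(base, -5) * (limit * result)) == (step + 1))): true | limit := -7 | total := -8 | result := -8 | result -8
-7 against -8: the behavior changed.
verdict: not equivalent; witness: base=0, step=-1, limit=-6


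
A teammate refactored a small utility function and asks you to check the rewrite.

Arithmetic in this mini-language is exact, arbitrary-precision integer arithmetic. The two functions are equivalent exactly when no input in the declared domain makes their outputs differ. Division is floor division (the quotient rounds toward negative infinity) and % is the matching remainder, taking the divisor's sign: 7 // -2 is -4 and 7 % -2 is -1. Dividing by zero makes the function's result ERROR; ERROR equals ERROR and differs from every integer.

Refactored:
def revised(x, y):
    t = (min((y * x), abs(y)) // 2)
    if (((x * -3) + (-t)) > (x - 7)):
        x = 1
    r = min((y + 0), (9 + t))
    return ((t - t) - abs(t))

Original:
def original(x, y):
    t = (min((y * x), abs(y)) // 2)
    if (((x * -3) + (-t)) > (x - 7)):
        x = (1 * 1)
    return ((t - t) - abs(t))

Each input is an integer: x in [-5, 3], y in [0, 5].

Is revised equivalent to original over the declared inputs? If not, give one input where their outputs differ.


Comparing the listings, the differences include: statement counts differ; also arithmetic usage differs; also constant usage differs; also min/max/abs usage differs; also local variable names differ.
Tracing x=-4, y=0: original: t=0, then (((x * -3) + (-t)) > (x - 7)) is true, then x=1, then returns 0 | revised: t=0, then (((x * -3) + (-t)) > (x - 7)) is true, then x=1, then r=0, then returns 0 — matching result 0.
Checked all 54 inputs in the declared domain: the outputs agree on every one.
verdict: equivalent


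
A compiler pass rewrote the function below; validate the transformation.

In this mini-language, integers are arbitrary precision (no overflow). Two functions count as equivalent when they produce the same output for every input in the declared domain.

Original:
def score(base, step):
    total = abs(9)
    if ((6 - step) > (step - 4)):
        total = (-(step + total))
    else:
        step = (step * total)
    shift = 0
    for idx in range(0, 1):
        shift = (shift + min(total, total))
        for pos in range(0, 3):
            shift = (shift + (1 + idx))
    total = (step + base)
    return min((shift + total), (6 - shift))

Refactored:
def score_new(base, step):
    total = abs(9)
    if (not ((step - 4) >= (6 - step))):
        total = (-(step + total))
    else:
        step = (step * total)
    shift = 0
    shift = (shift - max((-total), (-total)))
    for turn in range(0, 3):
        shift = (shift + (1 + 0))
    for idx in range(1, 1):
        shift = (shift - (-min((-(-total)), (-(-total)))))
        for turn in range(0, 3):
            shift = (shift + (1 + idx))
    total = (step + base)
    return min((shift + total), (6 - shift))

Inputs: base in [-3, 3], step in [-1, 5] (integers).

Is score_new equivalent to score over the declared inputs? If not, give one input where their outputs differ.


The two are interchangeable: comparison usage differs; also constant usage differs; also local variable names differ; also arithmetic usage differs; also statement counts differ; also min/max/abs usage differs; also loop structure differs; also boolean connective usage differs, and every declared input agrees.
One worked example (base=-2, step=4) — score: total=9, then ((6 - step) > (step - 4)) is true, then total=-13, then shift=0, then (idx=0), then shift=-13, then (pos=0), then shift=-12, then (pos=1), then shift=-11, then (pos=2), then shift=-10, then total=2, then returns -8; score_new: total=9, then (not ((step - 4) >= (6 - step))) is true, then total=-13, then shift=0, then shift=-13, then (turn=0), then shift=-12, then (turn=1), then shift=-11, then (turn=2), then shift=-10, then the loop over idx runs zero times, then total=2, then returns -8; agreement on -8.
Sweeping the whole domain (49 inputs) finds no disagreement.
verdict: equivalent


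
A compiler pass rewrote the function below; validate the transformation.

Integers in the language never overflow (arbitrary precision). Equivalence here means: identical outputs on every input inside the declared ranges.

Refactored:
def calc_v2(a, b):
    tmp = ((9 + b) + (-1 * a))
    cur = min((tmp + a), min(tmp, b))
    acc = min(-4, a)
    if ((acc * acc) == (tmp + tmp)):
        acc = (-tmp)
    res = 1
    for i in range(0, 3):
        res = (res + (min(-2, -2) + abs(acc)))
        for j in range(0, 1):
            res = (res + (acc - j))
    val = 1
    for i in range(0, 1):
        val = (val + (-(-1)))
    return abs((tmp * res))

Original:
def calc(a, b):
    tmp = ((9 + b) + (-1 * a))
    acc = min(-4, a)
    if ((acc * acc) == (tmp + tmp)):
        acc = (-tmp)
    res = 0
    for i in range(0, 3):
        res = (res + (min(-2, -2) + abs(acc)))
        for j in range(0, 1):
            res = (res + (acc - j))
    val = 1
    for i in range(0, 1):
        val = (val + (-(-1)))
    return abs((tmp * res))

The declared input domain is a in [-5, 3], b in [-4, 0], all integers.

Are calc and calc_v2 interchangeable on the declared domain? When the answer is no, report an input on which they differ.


There is a counterexample at a=-5, b=-4: 60 on one side, 50 on the other.
calc: tmp becomes 10; next acc becomes -5; next ((acc * acc) == (tmp + tmp)) evaluates to false; next res becomes 0; next at i=0:; next res becomes 3; next at j=0:; next res becomes -2; next at i=1:; next res becomes 1; next at j=0:; next res becomes -4; next at i=2:; next res becomes -1; next at j=0:; next res becomes -6; next val becomes 1; next at i=0:; next val becomes 2; next final value 60
calc_v2: tmp becomes 10; next cur becomes -4; next acc becomes -5; next ((acc * acc) == (tmp + tmp)) evaluates to false; next res becomes 1; next at i=0:; next res becomes 4; next at j=0:; next res becomes -1; next at i=1:; next res becomes 2; next at j=0:; next res becomes -3; next at i=2:; next res becomes 0; next at j=0:; next res becomes -5; next val becomes 1; next at i=0:; next val becomes 2; next final value 50
verdict: not equivalent; witness: a=-5, b=-4


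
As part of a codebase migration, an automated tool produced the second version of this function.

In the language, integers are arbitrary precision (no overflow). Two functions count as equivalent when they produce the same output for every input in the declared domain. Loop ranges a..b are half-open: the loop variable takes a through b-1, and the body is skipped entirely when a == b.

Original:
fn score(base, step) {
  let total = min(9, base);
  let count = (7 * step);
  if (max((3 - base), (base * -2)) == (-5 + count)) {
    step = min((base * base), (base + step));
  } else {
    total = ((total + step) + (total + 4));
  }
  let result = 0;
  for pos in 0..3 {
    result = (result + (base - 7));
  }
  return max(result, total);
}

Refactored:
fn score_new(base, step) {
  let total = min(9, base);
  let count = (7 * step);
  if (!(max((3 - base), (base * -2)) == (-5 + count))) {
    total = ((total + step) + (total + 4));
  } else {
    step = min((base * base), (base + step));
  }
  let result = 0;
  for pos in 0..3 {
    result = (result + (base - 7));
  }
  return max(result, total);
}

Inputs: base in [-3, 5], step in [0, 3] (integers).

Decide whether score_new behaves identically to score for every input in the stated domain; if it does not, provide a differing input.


Reading the diff, among the changes: boolean connective usage differs.
One worked example (base=-1, step=3) — score: total=-1, then count=21, then (max((3 - base), (base * -2)) == (-5 + count)) is false, then total=5, then result=0, then (pos=0), then result=-8, then (pos=1), then result=-16, then (pos=2), then result=-24, then returns 5; score_new: total=-1, then count=21, then (!(max((3 - base), (base * -2)) == (-5 + count))) is true, then total=5, then result=0, then (pos=0), then result=-8, then (pos=1), then result=-16, then (pos=2), then result=-24, then returns 5; agreement on 5.
Checked all 36 inputs in the declared domain: the outputs agree on every one.
verdict: equivalent


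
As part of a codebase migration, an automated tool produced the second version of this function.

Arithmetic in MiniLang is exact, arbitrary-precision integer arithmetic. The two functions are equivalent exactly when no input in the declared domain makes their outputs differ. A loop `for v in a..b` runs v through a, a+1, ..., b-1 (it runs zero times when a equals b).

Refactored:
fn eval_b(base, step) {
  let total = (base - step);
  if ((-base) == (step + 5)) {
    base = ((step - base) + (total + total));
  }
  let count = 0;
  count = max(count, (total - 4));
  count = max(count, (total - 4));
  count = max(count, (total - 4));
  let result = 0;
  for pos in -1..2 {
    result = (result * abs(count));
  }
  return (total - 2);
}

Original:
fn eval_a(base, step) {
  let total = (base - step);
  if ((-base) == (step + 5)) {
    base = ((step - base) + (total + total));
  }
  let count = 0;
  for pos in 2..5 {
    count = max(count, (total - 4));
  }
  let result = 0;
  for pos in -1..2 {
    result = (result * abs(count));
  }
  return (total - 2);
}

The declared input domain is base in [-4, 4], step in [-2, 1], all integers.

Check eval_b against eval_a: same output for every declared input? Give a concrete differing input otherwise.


This is a faithful refactor — loop structure differs; constant usage differs; statement counts differ; arithmetic usage differs; min/max/abs usage differs, but the computed results match everywhere.
Spot check at base=0, step=0 — eval_a: total=0, then ((-base) == (step + 5)) is false, then count=0, then (pos=2), then count=0, then (pos=3), then count=0, then (pos=4), then count=0, then result=0, then (pos=-1), then result=0, then (pos=0), then result=0, then (pos=1), then result=0, then returns -2. eval_b: total=0, then ((-base) == (step + 5)) is false, then count=0, then count=0, then count=0, then count=0, then result=0, then (pos=-1), then result=0, then (pos=0), then result=0, then (pos=1), then result=0, then returns -2. Both give -2.
Every one of the 36 inputs gives matching results.
verdict: equivalent


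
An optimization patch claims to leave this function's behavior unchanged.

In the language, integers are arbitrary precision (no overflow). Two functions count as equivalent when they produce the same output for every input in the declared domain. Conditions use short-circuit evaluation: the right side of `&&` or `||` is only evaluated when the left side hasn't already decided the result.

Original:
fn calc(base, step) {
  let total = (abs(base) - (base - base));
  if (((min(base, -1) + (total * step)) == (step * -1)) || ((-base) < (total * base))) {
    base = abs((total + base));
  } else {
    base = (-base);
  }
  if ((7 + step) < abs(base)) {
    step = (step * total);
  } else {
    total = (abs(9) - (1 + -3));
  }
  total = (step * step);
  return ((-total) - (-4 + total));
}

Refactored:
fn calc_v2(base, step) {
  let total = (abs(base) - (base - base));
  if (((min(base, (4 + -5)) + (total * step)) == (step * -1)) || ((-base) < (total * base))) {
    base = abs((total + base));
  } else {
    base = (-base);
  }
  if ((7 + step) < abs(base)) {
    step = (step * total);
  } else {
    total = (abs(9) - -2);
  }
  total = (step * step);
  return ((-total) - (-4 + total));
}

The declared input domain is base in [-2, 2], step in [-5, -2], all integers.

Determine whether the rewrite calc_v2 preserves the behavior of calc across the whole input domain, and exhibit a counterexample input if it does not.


Reading the diff, among the changes: constant usage differs.
As a probe, take base=0, step=-2: calc runs total := 0 | (((min(base, -1) + (total * step)) == (step * -1)) || ((-base) < (total * base))): false | base := 0 | ((7 + step) < abs(base)): false | total := 11 | total := 4 | result -4; calc_v2 runs total := 0 | (((min(base, (4 + -5)) + (total * step)) == (step * -1)) || ((-base) < (total * base))): false | base := 0 | ((7 + step) < abs(base)): false | total := 11 | total := 4 | result -4; both end at -4.
Sweeping the whole domain (20 inputs) finds no disagreement.
verdict: equivalent


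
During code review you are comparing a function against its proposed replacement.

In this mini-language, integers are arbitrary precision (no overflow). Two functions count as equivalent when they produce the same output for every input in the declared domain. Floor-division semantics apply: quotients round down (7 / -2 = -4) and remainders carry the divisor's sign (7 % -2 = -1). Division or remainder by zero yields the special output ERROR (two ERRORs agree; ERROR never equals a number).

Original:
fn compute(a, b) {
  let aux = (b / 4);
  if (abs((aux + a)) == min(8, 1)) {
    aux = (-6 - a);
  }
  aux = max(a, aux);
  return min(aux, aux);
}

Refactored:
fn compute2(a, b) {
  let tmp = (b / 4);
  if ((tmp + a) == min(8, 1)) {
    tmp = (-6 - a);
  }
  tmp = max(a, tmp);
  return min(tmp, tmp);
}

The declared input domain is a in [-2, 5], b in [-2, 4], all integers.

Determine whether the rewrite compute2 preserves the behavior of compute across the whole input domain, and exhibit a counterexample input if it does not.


Input a=-2, b=4: -2 from compute versus 1 from compute2.
verdict: not equivalent; witness: a=-2, b=4


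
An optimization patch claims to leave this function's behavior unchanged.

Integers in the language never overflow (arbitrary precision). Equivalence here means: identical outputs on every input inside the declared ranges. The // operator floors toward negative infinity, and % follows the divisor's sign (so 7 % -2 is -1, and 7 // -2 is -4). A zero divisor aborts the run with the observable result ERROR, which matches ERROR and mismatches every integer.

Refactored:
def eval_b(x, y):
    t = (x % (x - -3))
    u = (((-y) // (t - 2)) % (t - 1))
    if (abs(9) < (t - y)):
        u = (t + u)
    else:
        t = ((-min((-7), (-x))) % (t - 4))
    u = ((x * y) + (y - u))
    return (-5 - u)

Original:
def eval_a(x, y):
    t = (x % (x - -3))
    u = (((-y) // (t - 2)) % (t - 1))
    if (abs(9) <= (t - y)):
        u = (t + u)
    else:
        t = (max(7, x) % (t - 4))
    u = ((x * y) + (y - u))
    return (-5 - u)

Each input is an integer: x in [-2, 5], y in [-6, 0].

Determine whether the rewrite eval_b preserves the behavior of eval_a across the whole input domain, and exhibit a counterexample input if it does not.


Run the pair on x=3, y=-6.
eval_a: t = 3; u = 0; (abs(9) <= (t - y)) -> true; u = 3; u = -27; return 22
eval_b: t = 3; u = 0; (abs(9) < (t - y)) -> false; t = 0; u = -24; return 19
22 vs 19 — the two versions disagree here.
verdict: not equivalent; witness: x=3, y=-6


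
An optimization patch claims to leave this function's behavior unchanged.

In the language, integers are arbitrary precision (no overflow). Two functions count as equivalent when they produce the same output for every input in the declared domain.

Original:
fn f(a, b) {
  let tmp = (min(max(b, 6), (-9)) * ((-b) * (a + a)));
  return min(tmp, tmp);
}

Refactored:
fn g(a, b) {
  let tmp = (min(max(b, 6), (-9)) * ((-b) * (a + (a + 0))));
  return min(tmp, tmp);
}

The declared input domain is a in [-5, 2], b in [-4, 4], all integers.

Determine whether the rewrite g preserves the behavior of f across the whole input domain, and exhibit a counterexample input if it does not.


The two are interchangeable: arithmetic usage differs; constant usage differs, and every declared input agrees.
As a probe, take a=-1, b=-1: f runs tmp becomes 18; next final value 18; g runs tmp becomes 18; next final value 18; both end at 18.
Across all 72 domain points the two functions coincide.
verdict: equivalent


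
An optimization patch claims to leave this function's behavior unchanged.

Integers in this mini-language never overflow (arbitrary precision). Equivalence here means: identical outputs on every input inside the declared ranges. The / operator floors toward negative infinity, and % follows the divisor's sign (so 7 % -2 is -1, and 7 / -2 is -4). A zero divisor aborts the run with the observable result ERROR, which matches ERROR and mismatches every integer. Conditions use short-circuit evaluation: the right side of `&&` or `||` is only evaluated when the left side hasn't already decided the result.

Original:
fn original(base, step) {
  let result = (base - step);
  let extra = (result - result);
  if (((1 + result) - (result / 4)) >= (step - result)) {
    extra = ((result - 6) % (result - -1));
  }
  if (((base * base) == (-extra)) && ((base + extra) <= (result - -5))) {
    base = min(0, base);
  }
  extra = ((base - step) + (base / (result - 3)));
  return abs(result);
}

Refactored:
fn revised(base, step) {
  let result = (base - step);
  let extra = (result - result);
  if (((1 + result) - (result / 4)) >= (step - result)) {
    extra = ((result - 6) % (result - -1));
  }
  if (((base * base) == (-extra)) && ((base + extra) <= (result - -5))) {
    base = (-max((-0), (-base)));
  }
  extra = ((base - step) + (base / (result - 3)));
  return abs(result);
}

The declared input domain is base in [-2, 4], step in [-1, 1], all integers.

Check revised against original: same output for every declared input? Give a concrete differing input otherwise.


Comparing the listings, the differences include: min/max/abs usage differs.
One worked example (base=-1, step=1) — original: result = -2; extra = 0; (((1 + result) - (result / 4)) >= (step - result)) -> false; (((base * base) == (-extra)) && ((base + extra) <= (result - -5))) -> false; extra = -2; return 2; revised: result = -2; extra = 0; (((1 + result) - (result / 4)) >= (step - result)) -> false; (((base * base) == (-extra)) && ((base + extra) <= (result - -5))) -> false; extra = -2; return 2; agreement on 2.
Checked all 21 inputs in the declared domain: the outputs agree on every one.
verdict: equivalent


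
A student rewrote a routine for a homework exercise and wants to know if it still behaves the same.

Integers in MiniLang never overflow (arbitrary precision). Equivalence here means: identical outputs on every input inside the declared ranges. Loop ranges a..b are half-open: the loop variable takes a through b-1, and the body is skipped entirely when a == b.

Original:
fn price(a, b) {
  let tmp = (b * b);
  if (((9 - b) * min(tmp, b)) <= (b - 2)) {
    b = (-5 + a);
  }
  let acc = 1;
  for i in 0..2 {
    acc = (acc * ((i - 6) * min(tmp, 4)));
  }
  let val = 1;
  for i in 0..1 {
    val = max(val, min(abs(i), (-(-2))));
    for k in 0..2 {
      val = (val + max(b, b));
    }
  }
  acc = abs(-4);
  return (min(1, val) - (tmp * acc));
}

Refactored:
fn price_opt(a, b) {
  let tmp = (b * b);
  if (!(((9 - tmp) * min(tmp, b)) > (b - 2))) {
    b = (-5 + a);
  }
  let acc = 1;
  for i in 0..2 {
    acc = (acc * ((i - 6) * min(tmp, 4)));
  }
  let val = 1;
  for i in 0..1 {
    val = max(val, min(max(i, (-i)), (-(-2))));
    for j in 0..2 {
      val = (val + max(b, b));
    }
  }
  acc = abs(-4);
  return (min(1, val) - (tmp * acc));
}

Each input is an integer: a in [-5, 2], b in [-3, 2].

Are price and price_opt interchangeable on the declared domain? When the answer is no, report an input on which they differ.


a=-5, b=-3 yields -55 from price but -41 from price_opt.
verdict: not equivalent; witness: a=-5, b=-3
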